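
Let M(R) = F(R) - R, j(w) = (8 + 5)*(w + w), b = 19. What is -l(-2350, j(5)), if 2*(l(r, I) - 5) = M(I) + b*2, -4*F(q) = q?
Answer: 229/4 ≈ 57.250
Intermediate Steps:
j(w) = 26*w (j(w) = 13*(2*w) = 26*w)
F(q) = -q/4
M(R) = -5*R/4 (M(R) = -R/4 - R = -5*R/4)
l(r, I) = 24 - 5*I/8 (l(r, I) = 5 + (-5*I/4 + 19*2)/2 = 5 + (-5*I/4 + 38)/2 = 5 + (38 - 5*I/4)/2 = 5 + (19 - 5*I/8) = 24 - 5*I/8)
-l(-2350, j(5)) = -(24 - 65*5/4) = -(24 - 5/8*130) = -(24 - 325/4) = -1*(-229/4) = 229/4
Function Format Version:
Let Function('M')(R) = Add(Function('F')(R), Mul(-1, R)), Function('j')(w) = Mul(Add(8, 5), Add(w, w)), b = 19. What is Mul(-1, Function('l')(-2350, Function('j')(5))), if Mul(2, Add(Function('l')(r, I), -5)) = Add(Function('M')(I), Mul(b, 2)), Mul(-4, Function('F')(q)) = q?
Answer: Rational(229, 4) ≈ 57.250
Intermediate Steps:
Function('j')(w) = Mul(26, w) (Function('j')(w) = Mul(13, Mul(2, w)) = Mul(26, w))
Function('F')(q) = Mul(Rational(-1, 4), q)
Function('M')(R) = Mul(Rational(-5, 4), R) (Function('M')(R) = Add(Mul(Rational(-1, 4), R), Mul(-1, R)) = Mul(Rational(-5, 4), R))
Function('l')(r, I) = Add(24, Mul(Rational(-5, 8), I)) (Function('l')(r, I) = Add(5, Mul(Rational(1, 2), Add(Mul(Rational(-5, 4), I), Mul(19, 2)))) = Add(5, Mul(Rational(1, 2), Add(Mul(Rational(-5, 4), I), 38))) = Add(5, Mul(Rational(1, 2), Add(38, Mul(Rational(-5, 4), I)))) = Add(5, Add(19, Mul(Rational(-5, 8), I))) = Add(24, Mul(Rational(-5, 8), I)))
Mul(-1, Function('l')(-2350, Function('j')(5))) = Mul(-1, Add(24, Mul(Rational(-5, 8), Mul(26, 5)))) = Mul(-1, Add(24, Mul(Rational(-5, 8), 130))) = Mul(-1, Add(24, Rational(-325, 4))) = Mul(-1, Rational(-229, 4)) = Rational(229, 4)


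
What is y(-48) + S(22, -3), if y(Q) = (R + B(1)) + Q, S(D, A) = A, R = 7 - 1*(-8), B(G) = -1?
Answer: -37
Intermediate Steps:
R = 15 (R = 7 + 8 = 15)
y(Q) = 14 + Q (y(Q) = (15 - 1) + Q = 14 + Q)
y(-48) + S(22, -3) = (14 - 48) - 3 = -34 - 3 = -37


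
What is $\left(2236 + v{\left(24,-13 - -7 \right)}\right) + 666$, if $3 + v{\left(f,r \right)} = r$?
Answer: $2893$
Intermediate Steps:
$v{\left(f,r \right)} = -3 + r$
$\left(2236 + v{\left(24,-13 - -7 \right)}\right) + 666 = \left(2236 - 9\right) + 666 = 2227 + 666 = 2893$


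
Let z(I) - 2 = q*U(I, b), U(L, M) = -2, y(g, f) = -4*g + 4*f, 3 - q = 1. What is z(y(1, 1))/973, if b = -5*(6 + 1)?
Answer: -2/973 ≈ -0.0020555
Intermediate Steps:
q = 2 (q = 3 - 1*1 = 3 - 1 = 2)
b = -35 (b = -5*7 = -35)
z(I) = -2 (z(I) = 2 + 2*(-2) = 2 - 4 = -2)
z(y(1, 1))/973 = -2/973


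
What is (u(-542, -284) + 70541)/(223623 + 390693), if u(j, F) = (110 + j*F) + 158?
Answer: 224737/614316 ≈ 0.36583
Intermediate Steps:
u(j, F) = 268 + F*j (u(j, F) = (110 + F*j) + 158 = 268 + F*j)
(u(-542, -284) + 70541)/(223623 + 390693) = ((268 - 284*(-542)) + 70541)/(223623 + 390693) = ((268 + 153928) + 70541)/614316 = (154196 + 70541)*(1/614316) = 224737*(1/614316) = 224737/614316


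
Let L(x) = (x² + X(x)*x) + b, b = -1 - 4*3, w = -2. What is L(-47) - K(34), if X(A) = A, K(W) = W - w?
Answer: 4369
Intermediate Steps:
K(W) = 2 + W (K(W) = W - 1*(-2) = W + 2 = 2 + W)
b = -13 (b = -1 - 12 = -13)
L(x) = -13 + 2*x² (L(x) = (x² + x*x) - 13 = (x² + x²) - 13 = 2*x² - 13 = -13 + 2*x²)
L(-47) - K(34) = (-13 + 2*(-47)²) - (2 + 34) = (-13 + 2*2209) - 1*36 = (-13 + 4418) - 36 = 4405 - 36 = 4369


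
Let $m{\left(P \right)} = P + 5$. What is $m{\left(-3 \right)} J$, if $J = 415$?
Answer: $830$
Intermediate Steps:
$m{\left(P \right)} = 5 + P$
$m{\left(-3 \right)} J = \left(5 - 3\right) 415 = 2 \cdot 415 = 830$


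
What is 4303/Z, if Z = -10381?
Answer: -4303/10381 ≈ -0.41451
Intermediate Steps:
4303/Z = 4303/(-10381) = 4303*(-1/10381) = -4303/10381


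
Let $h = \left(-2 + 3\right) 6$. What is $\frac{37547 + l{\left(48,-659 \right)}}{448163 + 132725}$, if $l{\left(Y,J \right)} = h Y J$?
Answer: $- \frac{152245}{580888} \approx -0.26209$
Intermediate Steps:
$h = 6$ ($h = 1 \cdot 6 = 6$)
$l{\left(Y,J \right)} = 6 J Y$ ($l{\left(Y,J \right)} = 6 Y J = 6 J Y$)
$\frac{37547 + l{\left(48,-659 \right)}}{448163 + 132725} = \frac{37547 + 6 \left(-659\right) 48}{448163 + 132725} = \frac{37547 - 189792}{580888} = \left(-152245\right) \frac{1}{580888} = - \frac{152245}{580888}$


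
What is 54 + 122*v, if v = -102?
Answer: -12390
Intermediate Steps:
54 + 122*v = 54 + 122*(-102) = 54 - 12444 = -12390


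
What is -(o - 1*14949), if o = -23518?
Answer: 38467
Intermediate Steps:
-(o - 1*14949) = -(-23518 - 1*14949) = -(-23518 - 14949) = -1*(-38467) = 38467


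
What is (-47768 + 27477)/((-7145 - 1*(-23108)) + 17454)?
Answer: -20291/33417 ≈ -0.60721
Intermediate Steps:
(-47768 + 27477)/((-7145 - 1*(-23108)) + 17454) = -20291/((-7145 + 23108) + 17454) = -20291/(15963 + 17454) = -20291/33417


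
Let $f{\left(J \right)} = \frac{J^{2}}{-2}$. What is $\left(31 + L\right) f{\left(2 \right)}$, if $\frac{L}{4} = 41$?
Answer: $-390$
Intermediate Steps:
$f{\left(J \right)} = - \frac{J^{2}}{2}$ ($f{\left(J \right)} = J^{2} \left(- \frac{1}{2}\right) = - \frac{J^{2}}{2}$)
$L = 164$ ($L = 4 \cdot 41 = 164$)
$\left(31 + L\right) f{\left(2 \right)} = \left(31 + 164\right) \left(- \frac{2^{2}}{2}\right) = 195 \left(\left(- \frac{1}{2}\right) 4\right) = 195 \left(-2\right) = -390$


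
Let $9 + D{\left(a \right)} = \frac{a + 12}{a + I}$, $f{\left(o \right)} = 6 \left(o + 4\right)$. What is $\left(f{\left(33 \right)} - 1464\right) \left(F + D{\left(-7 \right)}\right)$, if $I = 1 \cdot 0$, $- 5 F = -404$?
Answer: $- \frac{3090096}{35} \approx -88289.0$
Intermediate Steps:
$f{\left(o \right)} = 24 + 6 o$ ($f{\left(o \right)} = 6 \left(4 + o\right) = 24 + 6 o$)
$F = \frac{404}{5}$ ($F = \left(- \frac{1}{5}\right) \left(-404\right) = \frac{404}{5} \approx 80.8$)
$I = 0$
$D{\left(a \right)} = -9 + \frac{12 + a}{a}$ ($D{\left(a \right)} = -9 + \frac{a + 12}{a + 0} = -9 + \frac{12 + a}{a}$)
$\left(f{\left(33 \right)} - 1464\right) \left(F + D{\left(-7 \right)}\right) = \left(\left(24 + 6 \cdot 33\right) - 1464\right) \left(\frac{404}{5} - \left(8 - \frac{12}{-7}\right)\right) = \left(\left(24 + 198\right) - 1464\right) \left(\frac{404}{5} + \left(-8 + 12 \left(- \frac{1}{7}\right)\right)\right) = \left(222 - 1464\right) \left(\frac{404}{5} - \frac{68}{7}\right) = - 1242 \left(\frac{404}{5} - \frac{68}{7}\right) = \left(-1242\right) \frac{2488}{35} = - \frac{3090096}{35}$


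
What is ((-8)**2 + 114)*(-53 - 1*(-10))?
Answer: -7654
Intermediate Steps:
((-8)**2 + 114)*(-53 - 1*(-10)) = (64 + 114)*(-53 + 10) = 178*(-43) = -7654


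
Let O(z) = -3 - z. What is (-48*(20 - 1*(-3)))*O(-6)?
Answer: -3312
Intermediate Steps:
(-48*(20 - 1*(-3)))*O(-6) = (-48*(20 - 1*(-3)))*(-3 - 1*(-6)) = (-48*(20 + 3))*(-3 + 6) = -48*23*3 = -1104*3 = -3312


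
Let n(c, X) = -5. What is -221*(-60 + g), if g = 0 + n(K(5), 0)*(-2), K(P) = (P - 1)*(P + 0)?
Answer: 11050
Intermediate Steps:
K(P) = P*(-1 + P) (K(P) = (-1 + P)*P = P*(-1 + P))
g = 10 (g = 0 - 5*(-2) = 0 + 10 = 10)
-221*(-60 + g) = -221*(-60 + 10) = -221*(-50) = 11050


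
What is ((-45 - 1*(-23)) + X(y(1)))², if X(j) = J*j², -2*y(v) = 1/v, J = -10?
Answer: 2401/4 ≈ 600.25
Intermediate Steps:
y(v) = -1/(2*v)
X(j) = -10*j²
((-45 - 1*(-23)) + X(y(1)))² = ((-45 - 1*(-23)) - 10*(-½/1)²)² = ((-45 + 23) - 10*(-½*1)²)² = (-22 - 10*(-½)²)² = (-22 - 10*¼)² = (-22 - 5/2)² = (-49/2)² = 2401/4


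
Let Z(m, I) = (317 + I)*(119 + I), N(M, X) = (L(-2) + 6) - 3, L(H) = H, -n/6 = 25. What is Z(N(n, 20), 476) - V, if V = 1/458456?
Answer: 216315586759/458456 ≈ 4.7184e+5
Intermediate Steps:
n = -150 (n = -6*25 = -150)
N(M, X) = 1 (N(M, X) = (-2 + 6) - 3 = 4 - 3 = 1)
Z(m, I) = (119 + I)*(317 + I)
V = 1/458456 ≈ 2.1812e-6
Z(N(n, 20), 476) - V = (37723 + 476**2 + 436*476) - 1*1/458456 = (37723 + 226576 + 207536) - 1/458456 = 471835 - 1/458456 = 216315586759/458456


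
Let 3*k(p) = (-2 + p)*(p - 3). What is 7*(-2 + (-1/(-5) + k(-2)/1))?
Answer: 511/15 ≈ 34.067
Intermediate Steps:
k(p) = (-3 + p)*(-2 + p)/3 (k(p) = ((-2 + p)*(p - 3))/3 = ((-2 + p)*(-3 + p))/3 = ((-3 + p)*(-2 + p))/3 = (-3 + p)*(-2 + p)/3)
7*(-2 + (-1/(-5) + k(-2)/1)) = 7*(-2 + (-1/(-5) + (2 - 5/3*(-2) + (⅓)*(-2)²)/1)) = 7*(-2 + (-1*(-⅕) + (2 + 10/3 + (⅓)*4)*1)) = 7*(-2 + (⅕ + (2 + 10/3 + 4/3)*1)) = 7*(-2 + (⅕ + (20/3)*1)) = 7*(-2 + (⅕ + 20/3)) = 7*(-2 + 103/15) = 7*(73/15) = 511/15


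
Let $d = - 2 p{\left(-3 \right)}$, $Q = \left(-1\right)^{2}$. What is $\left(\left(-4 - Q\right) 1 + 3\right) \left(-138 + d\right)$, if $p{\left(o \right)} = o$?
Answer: $264$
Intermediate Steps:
$Q = 1$
$d = 6$ ($d = \left(-2\right) \left(-3\right) = 6$)
$\left(\left(-4 - Q\right) 1 + 3\right) \left(-138 + d\right) = \left(\left(-4 - 1\right) 1 + 3\right) \left(-138 + 6\right) = \left(\left(-4 - 1\right) 1 + 3\right) \left(-132\right) = \left(\left(-5\right) 1 + 3\right) \left(-132\right) = \left(-5 + 3\right) \left(-132\right) = \left(-2\right) \left(-132\right) = 264$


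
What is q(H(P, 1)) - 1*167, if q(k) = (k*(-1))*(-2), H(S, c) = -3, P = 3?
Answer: -173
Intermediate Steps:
q(k) = 2*k (q(k) = -k*(-2) = 2*k)
q(H(P, 1)) - 1*167 = 2*(-3) - 1*167 = -6 - 167 = -173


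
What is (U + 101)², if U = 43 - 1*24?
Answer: 14400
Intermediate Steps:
U = 19 (U = 43 - 24 = 19)
(U + 101)² = (19 + 101)² = 120² = 14400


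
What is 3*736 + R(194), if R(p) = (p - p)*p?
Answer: 2208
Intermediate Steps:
R(p) = 0 (R(p) = 0*p = 0)
3*736 + R(194) = 3*736 + 0 = 2208 + 0 = 2208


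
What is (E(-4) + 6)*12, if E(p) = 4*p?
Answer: -120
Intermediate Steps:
(E(-4) + 6)*12 = (4*(-4) + 6)*12 = (-16 + 6)*12 = -10*12 = -120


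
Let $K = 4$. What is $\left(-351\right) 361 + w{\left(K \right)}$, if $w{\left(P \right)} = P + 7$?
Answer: $-126700$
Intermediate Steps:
$w{\left(P \right)} = 7 + P$
$\left(-351\right) 361 + w{\left(K \right)} = \left(-351\right) 361 + \left(7 + 4\right) = -126711 + 11 = -126700$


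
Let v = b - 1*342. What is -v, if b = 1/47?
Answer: 16073/47 ≈ 341.98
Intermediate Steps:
b = 1/47 ≈ 0.021277
v = -16073/47 (v = 1/47 - 1*342 = 1/47 - 342 = -16073/47 ≈ -341.98)
-v = -1*(-16073/47) = 16073/47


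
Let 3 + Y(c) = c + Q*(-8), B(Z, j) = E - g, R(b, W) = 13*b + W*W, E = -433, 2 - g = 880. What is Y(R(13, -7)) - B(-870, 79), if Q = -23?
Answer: -46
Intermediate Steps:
g = -878 (g = 2 - 1*880 = 2 - 880 = -878)
R(b, W) = W**2 + 13*b (R(b, W) = 13*b + W**2 = W**2 + 13*b)
B(Z, j) = 445 (B(Z, j) = -433 - 1*(-878) = -433 + 878 = 445)
Y(c) = 181 + c (Y(c) = -3 + (c - 23*(-8)) = -3 + (c + 184) = -3 + (184 + c) = 181 + c)
Y(R(13, -7)) - B(-870, 79) = (181 + ((-7)**2 + 13*13)) - 1*445 = (181 + (49 + 169)) - 445 = (181 + 218) - 445 = 399 - 445 = -46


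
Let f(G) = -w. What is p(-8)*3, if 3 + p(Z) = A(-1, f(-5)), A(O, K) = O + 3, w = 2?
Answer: -3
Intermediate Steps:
f(G) = -2 (f(G) = -1*2 = -2)
A(O, K) = 3 + O
p(Z) = -1 (p(Z) = -3 + (3 - 1) = -3 + 2 = -1)
p(-8)*3 = -1*3 = -3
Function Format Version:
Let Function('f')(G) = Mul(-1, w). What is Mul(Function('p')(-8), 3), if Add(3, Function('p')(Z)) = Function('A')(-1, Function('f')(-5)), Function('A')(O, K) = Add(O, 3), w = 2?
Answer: -3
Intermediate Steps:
Function('f')(G) = -2 (Function('f')(G) = Mul(-1, 2) = -2)
Function('A')(O, K) = Add(3, O)
Function('p')(Z) = -1 (Function('p')(Z) = Add(-3, Add(3, -1)) = Add(-3, 2) = -1)
Mul(Function('p')(-8), 3) = Mul(-1, 3) = -3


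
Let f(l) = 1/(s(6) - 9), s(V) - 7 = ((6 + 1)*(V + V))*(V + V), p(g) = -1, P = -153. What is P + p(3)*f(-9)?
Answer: -153919/1006 ≈ -153.00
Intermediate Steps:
s(V) = 7 + 28*V**2 (s(V) = 7 + ((6 + 1)*(V + V))*(V + V) = 7 + (7*(2*V))*(2*V) = 7 + (14*V)*(2*V) = 7 + 28*V**2)
f(l) = 1/1006 (f(l) = 1/((7 + 28*6**2) - 9) = 1/((7 + 28*36) - 9) = 1/((7 + 1008) - 9) = 1/(1015 - 9) = 1/1006)
P + p(3)*f(-9) = -153 - 1*1/1006 = -153 - 1/1006 = -153919/1006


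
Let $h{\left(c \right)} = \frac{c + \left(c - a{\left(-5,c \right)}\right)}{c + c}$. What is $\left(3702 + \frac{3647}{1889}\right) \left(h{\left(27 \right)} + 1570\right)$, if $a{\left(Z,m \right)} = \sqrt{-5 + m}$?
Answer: $\frac{10991854975}{1889} - \frac{6996725 \sqrt{22}}{102006} \approx 5.8186 \cdot 10^{6}$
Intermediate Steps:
$h{\left(c \right)} = \frac{- \sqrt{-5 + c} + 2 c}{2 c}$ ($h{\left(c \right)} = \frac{c + \left(c - \sqrt{-5 + c}\right)}{c + c} = \frac{- \sqrt{-5 + c} + 2 c}{2 c}$)
$\left(3702 + \frac{3647}{1889}\right) \left(h{\left(27 \right)} + 1570\right) = \left(3702 + \frac{3647}{1889}\right) \left(\frac{27 - \frac{\sqrt{-5 + 27}}{2}}{27} + 1570\right) = \left(3702 + 3647 \cdot \frac{1}{1889}\right) \left(\frac{27 - \frac{\sqrt{22}}{2}}{27} + 1570\right) = \left(3702 + \frac{3647}{1889}\right) \left(\left(1 - \frac{\sqrt{22}}{54}\right) + 1570\right) = \frac{6996725 \left(1571 - \frac{\sqrt{22}}{54}\right)}{1889} = \frac{10991854975}{1889} - \frac{6996725 \sqrt{22}}{102006}$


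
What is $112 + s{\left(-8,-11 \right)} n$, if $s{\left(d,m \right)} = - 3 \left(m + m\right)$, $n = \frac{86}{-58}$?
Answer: $\frac{410}{29} \approx 14.138$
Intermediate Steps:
$n = - \frac{43}{29}$ ($n = 86 \left(- \frac{1}{58}\right) = - \frac{43}{29} \approx -1.4828$)
$s{\left(d,m \right)} = - 6 m$ ($s{\left(d,m \right)} = - 3 \cdot 2 m = - 6 m$)
$112 + s{\left(-8,-11 \right)} n = 112 + \left(-6\right) \left(-11\right) \left(- \frac{43}{29}\right) = 112 + 66 \left(- \frac{43}{29}\right) = 112 - \frac{2838}{29} = \frac{410}{29}$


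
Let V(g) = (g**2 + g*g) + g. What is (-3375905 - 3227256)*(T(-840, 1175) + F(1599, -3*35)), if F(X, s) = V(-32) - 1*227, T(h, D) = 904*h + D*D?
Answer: -4114125873694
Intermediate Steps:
V(g) = g + 2*g**2 (V(g) = (g**2 + g**2) + g = 2*g**2 + g = g + 2*g**2)
T(h, D) = D**2 + 904*h (T(h, D) = 904*h + D**2 = D**2 + 904*h)
F(X, s) = 1789 (F(X, s) = -32*(1 + 2*(-32)) - 1*227 = -32*(1 - 64) - 227 = -32*(-63) - 227 = 2016 - 227 = 1789)
(-3375905 - 3227256)*(T(-840, 1175) + F(1599, -3*35)) = (-3375905 - 3227256)*((1175**2 + 904*(-840)) + 1789) = -6603161*((1380625 - 759360) + 1789) = -6603161*(621265 + 1789) = -6603161*623054 = -4114125873694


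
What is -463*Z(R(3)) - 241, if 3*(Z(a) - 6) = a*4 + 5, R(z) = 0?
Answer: -11372/3 ≈ -3790.7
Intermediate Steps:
Z(a) = 23/3 + 4*a/3 (Z(a) = 6 + (a*4 + 5)/3 = 6 + (4*a + 5)/3 = 6 + (5 + 4*a)/3 = 6 + (5/3 + 4*a/3) = 23/3 + 4*a/3)
-463*Z(R(3)) - 241 = -463*(23/3 + (4/3)*0) - 241 = -463*(23/3 + 0) - 241 = -463*23/3 - 241 = -10649/3 - 241 = -11372/3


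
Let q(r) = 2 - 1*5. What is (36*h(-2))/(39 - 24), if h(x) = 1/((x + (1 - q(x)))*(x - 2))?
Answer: -3/10 ≈ -0.30000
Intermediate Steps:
q(r) = -3 (q(r) = 2 - 5 = -3)
h(x) = 1/((-2 + x)*(4 + x)) (h(x) = 1/((x + (1 - 1*(-3)))*(x - 2)) = 1/((x + (1 + 3))*(-2 + x)) = 1/((x + 4)*(-2 + x)) = 1/((4 + x)*(-2 + x)) = 1/((-2 + x)*(4 + x)))
(36*h(-2))/(39 - 24) = (36/(-8 + (-2)² + 2*(-2)))/(39 - 24) = (36/(-8 + 4 - 4))/15 = (36/(-8))*(1/15) = (36*(-⅛))*(1/15) = -9/2*1/15 = -3/10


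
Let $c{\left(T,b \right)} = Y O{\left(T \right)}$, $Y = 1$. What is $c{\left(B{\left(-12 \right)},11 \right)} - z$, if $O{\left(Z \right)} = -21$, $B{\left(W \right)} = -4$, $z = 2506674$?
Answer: $-2506695$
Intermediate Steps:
$c{\left(T,b \right)} = -21$ ($c{\left(T,b \right)} = 1 \left(-21\right) = -21$)
$c{\left(B{\left(-12 \right)},11 \right)} - z = -21 - 2506674 = -2506695$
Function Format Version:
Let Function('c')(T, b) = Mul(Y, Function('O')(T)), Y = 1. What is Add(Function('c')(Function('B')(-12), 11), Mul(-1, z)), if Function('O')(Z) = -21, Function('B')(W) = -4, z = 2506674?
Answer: -2506695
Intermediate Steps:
Function('c')(T, b) = -21 (Function('c')(T, b) = Mul(1, -21) = -21)
Add(Function('c')(Function('B')(-12), 11), Mul(-1, z)) = Add(-21, Mul(-1, 2506674)) = Add(-21, -2506674) = -2506695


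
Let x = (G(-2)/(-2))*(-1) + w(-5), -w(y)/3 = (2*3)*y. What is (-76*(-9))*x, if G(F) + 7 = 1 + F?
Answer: 58824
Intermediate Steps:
w(y) = -18*y (w(y) = -3*2*3*y = -18*y)
G(F) = -6 + F (G(F) = -7 + (1 + F) = -6 + F)
x = 86 (x = ((-6 - 2)/(-2))*(-1) - 18*(-5) = -8*(-½)*(-1) + 90 = 4*(-1) + 90 = -4 + 90 = 86)
(-76*(-9))*x = -76*(-9)*86 = 684*86 = 58824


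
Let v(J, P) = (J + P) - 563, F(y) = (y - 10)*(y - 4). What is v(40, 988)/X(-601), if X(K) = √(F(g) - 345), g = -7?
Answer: -465*I*√158/158 ≈ -36.993*I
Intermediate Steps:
F(y) = (-10 + y)*(-4 + y)
v(J, P) = -563 + J + P
X(K) = I*√158 (X(K) = √((40 + (-7)² - 14*(-7)) - 345) = √((40 + 49 + 98) - 345) = √(187 - 345) = √(-158) = I*√158)
v(40, 988)/X(-601) = (-563 + 40 + 988)/((I*√158)) = 465*(-I*√158/158) = -465*I*√158/158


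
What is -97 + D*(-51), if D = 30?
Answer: -1627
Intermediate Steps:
-97 + D*(-51) = -97 + 30*(-51) = -97 - 1530 = -1627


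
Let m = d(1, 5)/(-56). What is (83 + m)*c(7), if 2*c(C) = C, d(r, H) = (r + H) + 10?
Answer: 579/2 ≈ 289.50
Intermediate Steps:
d(r, H) = 10 + H + r (d(r, H) = (H + r) + 10 = 10 + H + r)
c(C) = C/2
m = -2/7 (m = (10 + 5 + 1)/(-56) = 16*(-1/56) = -2/7 ≈ -0.28571)
(83 + m)*c(7) = (83 - 2/7)*((1/2)*7) = (579/7)*(7/2) = 579/2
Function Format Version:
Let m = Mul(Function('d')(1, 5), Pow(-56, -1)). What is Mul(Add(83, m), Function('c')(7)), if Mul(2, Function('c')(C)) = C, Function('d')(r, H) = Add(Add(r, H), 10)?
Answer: Rational(579, 2) ≈ 289.50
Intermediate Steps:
Function('d')(r, H) = Add(10, H, r) (Function('d')(r, H) = Add(Add(H, r), 10) = Add(10, H, r))
Function('c')(C) = Mul(Rational(1, 2), C)
m = Rational(-2, 7) (m = Mul(Add(10, 5, 1), Pow(-56, -1)) = Mul(16, Rational(-1, 56)) = Rational(-2, 7) ≈ -0.28571)
Mul(Add(83, m), Function('c')(7)) = Mul(Add(83, Rational(-2, 7)), Mul(Rational(1, 2), 7)) = Mul(Rational(579, 7), Rational(7, 2)) = Rational(579, 2)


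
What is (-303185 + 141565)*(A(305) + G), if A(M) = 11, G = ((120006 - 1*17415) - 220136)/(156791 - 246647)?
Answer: -44686354205/22464 ≈ -1.9892e+6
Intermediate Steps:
G = 117545/89856 (G = ((120006 - 17415) - 220136)/(-89856) = (102591 - 220136)*(-1/89856) = -117545*(-1/89856) = 117545/89856 ≈ 1.3081)
(-303185 + 141565)*(A(305) + G) = (-303185 + 141565)*(11 + 117545/89856) = -161620*1105961/89856 = -44686354205/22464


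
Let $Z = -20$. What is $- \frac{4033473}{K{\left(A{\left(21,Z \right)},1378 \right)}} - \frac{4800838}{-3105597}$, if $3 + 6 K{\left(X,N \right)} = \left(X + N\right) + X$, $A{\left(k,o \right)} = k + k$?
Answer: $- \frac{75151045467644}{4531066023} \approx -16586.0$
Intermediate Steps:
$A{\left(k,o \right)} = 2 k$
$K{\left(X,N \right)} = - \frac{1}{2} + \frac{X}{3} + \frac{N}{6}$ ($K{\left(X,N \right)} = - \frac{1}{2} + \frac{\left(X + N\right) + X}{6} = - \frac{1}{2} + \frac{\left(N + X\right) + X}{6} = - \frac{1}{2} + \frac{N + 2 X}{6} = - \frac{1}{2} + \left(\frac{X}{3} + \frac{N}{6}\right) = - \frac{1}{2} + \frac{X}{3} + \frac{N}{6}$)
$- \frac{4033473}{K{\left(A{\left(21,Z \right)},1378 \right)}} - \frac{4800838}{-3105597} = - \frac{4033473}{- \frac{1}{2} + \frac{2 \cdot 21}{3} + \frac{1}{6} \cdot 1378} - \frac{4800838}{-3105597} = - \frac{4033473}{- \frac{1}{2} + \frac{1}{3} \cdot 42 + \frac{689}{3}} - - \frac{4800838}{3105597} = - \frac{4033473}{- \frac{1}{2} + 14 + \frac{689}{3}} + \frac{4800838}{3105597} = - \frac{4033473}{\frac{1459}{6}} + \frac{4800838}{3105597} = \left(-4033473\right) \frac{6}{1459} + \frac{4800838}{3105597} = - \frac{24200838}{1459} + \frac{4800838}{3105597} = - \frac{75151045467644}{4531066023}$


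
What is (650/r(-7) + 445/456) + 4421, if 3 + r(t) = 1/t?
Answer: 21143231/5016 ≈ 4215.2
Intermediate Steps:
r(t) = -3 + 1/t
(650/r(-7) + 445/456) + 4421 = (650/(-3 + 1/(-7)) + 445/456) + 4421 = (650/(-3 - ⅐) + 445*(1/456)) + 4421 = (650/(-22/7) + 445/456) + 4421 = (650*(-7/22) + 445/456) + 4421 = (-2275/11 + 445/456) + 4421 = -1032505/5016 + 4421 = 21143231/5016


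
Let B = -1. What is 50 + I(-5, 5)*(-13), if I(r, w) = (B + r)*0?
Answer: 50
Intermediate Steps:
I(r, w) = 0 (I(r, w) = (-1 + r)*0 = 0)
50 + I(-5, 5)*(-13) = 50 + 0*(-13) = 50 + 0 = 50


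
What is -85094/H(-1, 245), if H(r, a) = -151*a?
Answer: 85094/36995 ≈ 2.3001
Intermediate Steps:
-85094/H(-1, 245) = -85094/((-151*245)) = -85094/(-36995) = -85094*(-1/36995) = 85094/36995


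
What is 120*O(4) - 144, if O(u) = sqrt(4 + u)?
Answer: -144 + 240*sqrt(2) ≈ 195.41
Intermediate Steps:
120*O(4) - 144 = 120*sqrt(4 + 4) - 144 = 120*sqrt(8) - 144 = 120*(2*sqrt(2)) - 144 = 240*sqrt(2) - 144 = -144 + 240*sqrt(2)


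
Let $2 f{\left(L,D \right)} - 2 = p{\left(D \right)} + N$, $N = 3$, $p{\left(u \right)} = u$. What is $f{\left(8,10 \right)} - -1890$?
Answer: $\frac{3795}{2} \approx 1897.5$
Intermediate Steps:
$f{\left(L,D \right)} = \frac{5}{2} + \frac{D}{2}$ ($f{\left(L,D \right)} = 1 + \frac{D + 3}{2} = 1 + \frac{3 + D}{2} = 1 + \left(\frac{3}{2} + \frac{D}{2}\right) = \frac{5}{2} + \frac{D}{2}$)
$f{\left(8,10 \right)} - -1890 = \left(\frac{5}{2} + \frac{1}{2} \cdot 10\right) - -1890 = \left(\frac{5}{2} + 5\right) + 1890 = \frac{15}{2} + 1890 = \frac{3795}{2}$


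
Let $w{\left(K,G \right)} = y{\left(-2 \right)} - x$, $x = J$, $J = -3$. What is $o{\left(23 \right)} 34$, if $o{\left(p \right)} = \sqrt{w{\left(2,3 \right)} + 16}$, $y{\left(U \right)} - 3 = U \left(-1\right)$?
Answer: $68 \sqrt{6} \approx 166.57$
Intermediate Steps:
$y{\left(U \right)} = 3 - U$ ($y{\left(U \right)} = 3 + U \left(-1\right) = 3 - U$)
$x = -3$
$w{\left(K,G \right)} = 8$ ($w{\left(K,G \right)} = \left(3 - -2\right) - -3 = \left(3 + 2\right) + 3 = 5 + 3 = 8$)
$o{\left(p \right)} = 2 \sqrt{6}$ ($o{\left(p \right)} = \sqrt{8 + 16} = \sqrt{24} = 2 \sqrt{6}$)
$o{\left(23 \right)} 34 = 2 \sqrt{6} \cdot 34 = 68 \sqrt{6}$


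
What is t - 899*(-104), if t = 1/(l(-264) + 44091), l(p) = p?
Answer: 4097649193/43827 ≈ 93496.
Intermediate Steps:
t = 1/43827 (t = 1/(-264 + 44091) = 1/43827 ≈ 2.2817e-5)
t - 899*(-104) = 1/43827 - 899*(-104) = 1/43827 + 93496 = 4097649193/43827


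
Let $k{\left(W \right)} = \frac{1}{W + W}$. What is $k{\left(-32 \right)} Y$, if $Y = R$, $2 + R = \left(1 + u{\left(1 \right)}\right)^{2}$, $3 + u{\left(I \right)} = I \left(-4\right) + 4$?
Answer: $- \frac{1}{32} \approx -0.03125$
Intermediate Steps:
$k{\left(W \right)} = \frac{1}{2 W}$
$u{\left(I \right)} = 1 - 4 I$ ($u{\left(I \right)} = -3 + \left(I \left(-4\right) + 4\right) = -3 - \left(-4 + 4 I\right) = 1 - 4 I$)
$R = 2$ ($R = -2 + \left(1 + \left(1 - 4\right)\right)^{2} = -2 + \left(1 - 3\right)^{2} = -2 + \left(-2\right)^{2} = -2 + 4 = 2$)
$Y = 2$
$k{\left(-32 \right)} Y = \frac{1}{2 \left(-32\right)} 2 = \frac{1}{2} \left(- \frac{1}{32}\right) 2 = \left(- \frac{1}{64}\right) 2 = - \frac{1}{32}$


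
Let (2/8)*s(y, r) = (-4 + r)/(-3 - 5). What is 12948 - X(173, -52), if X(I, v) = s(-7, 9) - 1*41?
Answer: 25983/2 ≈ 12992.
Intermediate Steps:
s(y, r) = 2 - r/2 (s(y, r) = 4*((-4 + r)/(-3 - 5)) = 4*((-4 + r)/(-8)) = 4*((-4 + r)*(-⅛)) = 4*(½ - r/8) = 2 - r/2)
X(I, v) = -87/2 (X(I, v) = (2 - ½*9) - 1*41 = (2 - 9/2) - 41 = -5/2 - 41 = -87/2)
12948 - X(173, -52) = 12948 - 1*(-87/2) = 12948 + 87/2 = 25983/2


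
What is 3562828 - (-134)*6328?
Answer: 4410780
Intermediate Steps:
3562828 - (-134)*6328 = 3562828 - 1*(-847952) = 3562828 + 847952 = 4410780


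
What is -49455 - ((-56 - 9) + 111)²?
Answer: -51571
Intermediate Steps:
-49455 - ((-56 - 9) + 111)² = -49455 - (-65 + 111)² = -49455 - 1*46² = -49455 - 1*2116 = -49455 - 2116 = -51571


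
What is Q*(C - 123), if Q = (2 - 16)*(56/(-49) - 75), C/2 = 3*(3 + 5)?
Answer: -79950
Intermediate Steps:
C = 48 (C = 2*(3*(3 + 5)) = 2*(3*8) = 2*24 = 48)
Q = 1066 (Q = -14*(56*(-1/49) - 75) = -14*(-8/7 - 75) = -14*(-533/7) = 1066)
Q*(C - 123) = 1066*(48 - 123) = 1066*(-75) = -79950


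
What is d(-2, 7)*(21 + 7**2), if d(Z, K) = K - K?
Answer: 0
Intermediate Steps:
d(Z, K) = 0
d(-2, 7)*(21 + 7**2) = 0*(21 + 7**2) = 0*(21 + 49) = 0*70 = 0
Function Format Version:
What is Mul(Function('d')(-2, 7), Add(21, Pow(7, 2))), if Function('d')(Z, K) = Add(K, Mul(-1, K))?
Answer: 0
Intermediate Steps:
Function('d')(Z, K) = 0
Mul(Function('d')(-2, 7), Add(21, Pow(7, 2))) = Mul(0, Add(21, Pow(7, 2))) = Mul(0, Add(21, 49)) = Mul(0, 70) = 0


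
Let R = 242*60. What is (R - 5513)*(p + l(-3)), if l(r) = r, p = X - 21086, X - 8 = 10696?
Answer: -93537695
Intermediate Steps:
X = 10704 (X = 8 + 10696 = 10704)
p = -10382 (p = 10704 - 21086 = -10382)
R = 14520
(R - 5513)*(p + l(-3)) = (14520 - 5513)*(-10382 - 3) = 9007*(-10385) = -93537695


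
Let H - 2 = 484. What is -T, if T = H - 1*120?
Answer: -366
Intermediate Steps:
H = 486 (H = 2 + 484 = 486)
T = 366 (T = 486 - 1*120 = 486 - 120 = 366)
-T = -1*366 = -366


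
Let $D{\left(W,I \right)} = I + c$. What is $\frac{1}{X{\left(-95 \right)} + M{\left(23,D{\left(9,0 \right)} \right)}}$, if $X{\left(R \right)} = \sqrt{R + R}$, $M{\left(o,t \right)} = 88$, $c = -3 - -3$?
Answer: $\frac{44}{3967} - \frac{i \sqrt{190}}{7934} \approx 0.011092 - 0.0017373 i$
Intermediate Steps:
$c = 0$ ($c = -3 + 3 = 0$)
$D{\left(W,I \right)} = I$ ($D{\left(W,I \right)} = I + 0 = I$)
$X{\left(R \right)} = \sqrt{2} \sqrt{R}$ ($X{\left(R \right)} = \sqrt{2 R} = \sqrt{2} \sqrt{R}$)
$\frac{1}{X{\left(-95 \right)} + M{\left(23,D{\left(9,0 \right)} \right)}} = \frac{1}{\sqrt{2} \sqrt{-95} + 88} = \frac{1}{\sqrt{2} i \sqrt{95} + 88} = \frac{1}{i \sqrt{190} + 88} = \frac{1}{88 + i \sqrt{190}}$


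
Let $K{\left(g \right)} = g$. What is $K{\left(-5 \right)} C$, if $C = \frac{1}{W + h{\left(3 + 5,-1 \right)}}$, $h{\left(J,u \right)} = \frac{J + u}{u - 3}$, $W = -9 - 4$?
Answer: $\frac{20}{59} \approx 0.33898$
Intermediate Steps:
$W = -13$ ($W = -9 - 4 = -13$)
$h{\left(J,u \right)} = \frac{J + u}{-3 + u}$
$C = - \frac{4}{59}$ ($C = \frac{1}{-13 + \frac{\left(3 + 5\right) - 1}{-3 - 1}} = \frac{1}{-13 + \frac{8 - 1}{-4}} = \frac{1}{-13 - \frac{7}{4}} = \frac{1}{- \frac{59}{4}} = - \frac{4}{59} \approx -0.067797$)
$K{\left(-5 \right)} C = \left(-5\right) \left(- \frac{4}{59}\right) = \frac{20}{59}$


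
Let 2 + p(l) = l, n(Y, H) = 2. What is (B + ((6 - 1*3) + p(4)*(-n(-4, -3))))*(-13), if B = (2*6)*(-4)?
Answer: 637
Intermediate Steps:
p(l) = -2 + l
B = -48 (B = 12*(-4) = -48)
(B + ((6 - 1*3) + p(4)*(-n(-4, -3))))*(-13) = (-48 + ((6 - 1*3) + (-2 + 4)*(-1*2)))*(-13) = (-48 + ((6 - 3) + 2*(-2)))*(-13) = (-48 + (3 - 4))*(-13) = (-48 - 1)*(-13) = -49*(-13) = 637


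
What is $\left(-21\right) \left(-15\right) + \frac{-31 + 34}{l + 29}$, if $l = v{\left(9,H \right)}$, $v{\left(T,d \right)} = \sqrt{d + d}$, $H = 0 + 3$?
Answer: $\frac{263112}{835} - \frac{3 \sqrt{6}}{835} \approx 315.1$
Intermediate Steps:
$H = 3$
$v{\left(T,d \right)} = \sqrt{2} \sqrt{d}$ ($v{\left(T,d \right)} = \sqrt{2 d} = \sqrt{2} \sqrt{d}$)
$l = \sqrt{6}$ ($l = \sqrt{2} \sqrt{3} = \sqrt{6} \approx 2.4495$)
$\left(-21\right) \left(-15\right) + \frac{-31 + 34}{l + 29} = \left(-21\right) \left(-15\right) + \frac{-31 + 34}{\sqrt{6} + 29} = 315 + \frac{3}{29 + \sqrt{6}}$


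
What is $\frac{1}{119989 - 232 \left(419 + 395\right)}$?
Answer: $- \frac{1}{68859} \approx -1.4522 \cdot 10^{-5}$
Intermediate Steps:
$\frac{1}{119989 - 232 \left(419 + 395\right)} = \frac{1}{119989 - 188848} = \frac{1}{-68859} = - \frac{1}{68859}$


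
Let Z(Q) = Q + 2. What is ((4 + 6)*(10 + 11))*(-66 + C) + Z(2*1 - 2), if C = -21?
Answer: -18268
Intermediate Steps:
Z(Q) = 2 + Q
((4 + 6)*(10 + 11))*(-66 + C) + Z(2*1 - 2) = ((4 + 6)*(10 + 11))*(-66 - 21) + (2 + (2*1 - 2)) = (10*21)*(-87) + (2 + (2 - 2)) = 210*(-87) + (2 + 0) = -18270 + 2 = -18268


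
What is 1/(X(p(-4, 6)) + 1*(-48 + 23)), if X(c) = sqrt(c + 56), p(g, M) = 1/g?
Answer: -100/2277 - 2*sqrt(223)/2277 ≈ -0.057034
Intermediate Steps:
X(c) = sqrt(56 + c)
1/(X(p(-4, 6)) + 1*(-48 + 23)) = 1/(sqrt(56 + 1/(-4)) + 1*(-48 + 23)) = 1/(sqrt(56 - 1/4) + 1*(-25)) = 1/(sqrt(223/4) - 25) = 1/(sqrt(223)/2 - 25) = 1/(-25 + sqrt(223)/2)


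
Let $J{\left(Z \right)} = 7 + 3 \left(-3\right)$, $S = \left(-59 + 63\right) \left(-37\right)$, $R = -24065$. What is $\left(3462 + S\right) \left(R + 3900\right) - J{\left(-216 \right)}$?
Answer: $-66826808$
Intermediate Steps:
$S = -148$ ($S = 4 \left(-37\right) = -148$)
$J{\left(Z \right)} = -2$ ($J{\left(Z \right)} = 7 - 9 = -2$)
$\left(3462 + S\right) \left(R + 3900\right) - J{\left(-216 \right)} = \left(3462 - 148\right) \left(-24065 + 3900\right) - -2 = 3314 \left(-20165\right) + 2 = -66826810 + 2 = -66826808$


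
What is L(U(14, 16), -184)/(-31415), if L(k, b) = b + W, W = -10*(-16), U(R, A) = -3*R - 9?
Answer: 24/31415 ≈ 0.00076397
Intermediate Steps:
U(R, A) = -9 - 3*R
W = 160
L(k, b) = 160 + b (L(k, b) = b + 160 = 160 + b)
L(U(14, 16), -184)/(-31415) = (160 - 184)/(-31415) = -24*(-1/31415) = 24/31415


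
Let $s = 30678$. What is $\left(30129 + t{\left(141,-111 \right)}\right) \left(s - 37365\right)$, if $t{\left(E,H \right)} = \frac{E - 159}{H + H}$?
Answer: $- \frac{7454507112}{37} \approx -2.0147 \cdot 10^{8}$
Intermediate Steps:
$t{\left(E,H \right)} = \frac{-159 + E}{2 H}$
$\left(30129 + t{\left(141,-111 \right)}\right) \left(s - 37365\right) = \left(30129 + \frac{-159 + 141}{2 \left(-111\right)}\right) \left(30678 - 37365\right) = \left(30129 + \frac{1}{2} \left(- \frac{1}{111}\right) \left(-18\right)\right) \left(-6687\right) = \left(30129 + \frac{3}{37}\right) \left(-6687\right) = \frac{1114776}{37} \left(-6687\right) = - \frac{7454507112}{37}$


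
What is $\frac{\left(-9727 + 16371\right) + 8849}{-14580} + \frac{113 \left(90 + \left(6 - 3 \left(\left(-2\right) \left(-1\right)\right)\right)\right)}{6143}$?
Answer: $\frac{53105101}{89564940} \approx 0.59292$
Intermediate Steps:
$\frac{\left(-9727 + 16371\right) + 8849}{-14580} + \frac{113 \left(90 + \left(6 - 3 \left(\left(-2\right) \left(-1\right)\right)\right)\right)}{6143} = \left(6644 + 8849\right) \left(- \frac{1}{14580}\right) + 113 \left(90 + \left(6 - 6\right)\right) \frac{1}{6143} = 15493 \left(- \frac{1}{14580}\right) + 113 \left(90 + \left(6 - 6\right)\right) \frac{1}{6143} = - \frac{15493}{14580} + 113 \left(90 + 0\right) \frac{1}{6143} = - \frac{15493}{14580} + 113 \cdot 90 \cdot \frac{1}{6143} = - \frac{15493}{14580} + 10170 \cdot \frac{1}{6143} = - \frac{15493}{14580} + \frac{10170}{6143} = \frac{53105101}{89564940}$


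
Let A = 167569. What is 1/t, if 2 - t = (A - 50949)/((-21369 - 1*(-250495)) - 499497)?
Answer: 270371/657362 ≈ 0.41130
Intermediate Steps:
t = 657362/270371 (t = 2 - (167569 - 50949)/((-21369 - 1*(-250495)) - 499497) = 2 - 116620/((-21369 + 250495) - 499497) = 2 - 116620/(229126 - 499497) = 2 - 116620/(-270371) = 2 - 116620*(-1)/270371 = 2 - 1*(-116620/270371) = 2 + 116620/270371 = 657362/270371 ≈ 2.4313)
1/t = 1/(657362/270371) = 270371/657362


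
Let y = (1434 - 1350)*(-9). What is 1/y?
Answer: -1/756 ≈ -0.0013228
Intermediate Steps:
y = -756 (y = 84*(-9) = -756)
1/y = 1/(-756) = -1/756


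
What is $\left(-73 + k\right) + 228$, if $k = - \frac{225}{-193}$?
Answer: $\frac{30140}{193} \approx 156.17$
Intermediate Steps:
$k = \frac{225}{193}$ ($k = \left(-225\right) \left(- \frac{1}{193}\right) = \frac{225}{193} \approx 1.1658$)
$\left(-73 + k\right) + 228 = \left(-73 + \frac{225}{193}\right) + 228 = - \frac{13864}{193} + 228 = \frac{30140}{193}$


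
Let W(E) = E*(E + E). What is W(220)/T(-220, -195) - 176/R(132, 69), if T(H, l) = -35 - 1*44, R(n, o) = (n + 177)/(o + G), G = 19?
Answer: -31134752/24411 ≈ -1275.4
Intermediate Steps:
R(n, o) = (177 + n)/(19 + o) (R(n, o) = (n + 177)/(o + 19) = (177 + n)/(19 + o))
W(E) = 2*E² (W(E) = E*(2*E) = 2*E²)
T(H, l) = -79 (T(H, l) = -35 - 44 = -79)
W(220)/T(-220, -195) - 176/R(132, 69) = (2*220²)/(-79) - 176*(19 + 69)/(177 + 132) = (2*48400)*(-1/79) - 176/(309/88) = 96800*(-1/79) - 176/((1/88)*309) = -96800/79 - 176/309/88 = -96800/79 - 176*88/309 = -96800/79 - 15488/309 = -31134752/24411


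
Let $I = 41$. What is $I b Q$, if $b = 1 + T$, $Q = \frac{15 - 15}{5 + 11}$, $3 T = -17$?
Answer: $0$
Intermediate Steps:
$T = - \frac{17}{3}$ ($T = \frac{1}{3} \left(-17\right) = - \frac{17}{3} \approx -5.6667$)
$Q = 0$ ($Q = \frac{0}{16} = 0 \cdot \frac{1}{16} = 0$)
$b = - \frac{14}{3}$ ($b = 1 - \frac{17}{3} = - \frac{14}{3} \approx -4.6667$)
$I b Q = 41 \left(- \frac{14}{3}\right) 0 = \left(- \frac{574}{3}\right) 0 = 0$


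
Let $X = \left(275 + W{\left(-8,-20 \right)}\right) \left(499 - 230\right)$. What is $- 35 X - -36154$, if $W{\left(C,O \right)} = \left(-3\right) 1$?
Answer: $-2524726$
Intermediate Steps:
$W{\left(C,O \right)} = -3$
$X = 73168$ ($X = \left(275 - 3\right) \left(499 - 230\right) = 272 \cdot 269 = 73168$)
$- 35 X - -36154 = \left(-35\right) 73168 - -36154 = -2560880 + 36154 = -2524726$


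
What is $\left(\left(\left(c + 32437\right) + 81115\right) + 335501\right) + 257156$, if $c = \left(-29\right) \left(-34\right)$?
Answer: $707195$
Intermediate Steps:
$c = 986$
$\left(\left(\left(c + 32437\right) + 81115\right) + 335501\right) + 257156 = \left(\left(\left(986 + 32437\right) + 81115\right) + 335501\right) + 257156 = \left(\left(33423 + 81115\right) + 335501\right) + 257156 = \left(114538 + 335501\right) + 257156 = 450039 + 257156 = 707195$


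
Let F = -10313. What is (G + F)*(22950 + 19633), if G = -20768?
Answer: -1323522223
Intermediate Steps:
(G + F)*(22950 + 19633) = (-20768 - 10313)*(22950 + 19633) = -31081*42583 = -1323522223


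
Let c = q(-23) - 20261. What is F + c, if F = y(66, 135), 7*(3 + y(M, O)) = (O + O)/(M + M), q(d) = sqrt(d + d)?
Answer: -3120611/154 + I*sqrt(46) ≈ -20264.0 + 6.7823*I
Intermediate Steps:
q(d) = sqrt(2)*sqrt(d) (q(d) = sqrt(2*d) = sqrt(2)*sqrt(d))
c = -20261 + I*sqrt(46) (c = sqrt(2)*sqrt(-23) - 20261 = sqrt(2)*(I*sqrt(23)) - 20261 = I*sqrt(46) - 20261 = -20261 + I*sqrt(46) ≈ -20261.0 + 6.7823*I)
y(M, O) = -3 + O/(7*M) (y(M, O) = -3 + ((O + O)/(M + M))/7 = -3 + ((2*O)/((2*M)))/7 = -3 + ((2*O)*(1/(2*M)))/7 = -3 + (O/M)/7 = -3 + O/(7*M))
F = -417/154 (F = -3 + (1/7)*135/66 = -3 + (1/7)*135*(1/66) = -3 + 45/154 = -417/154 ≈ -2.7078)
F + c = -417/154 + (-20261 + I*sqrt(46)) = -3120611/154 + I*sqrt(46)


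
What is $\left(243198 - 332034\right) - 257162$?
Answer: $-345998$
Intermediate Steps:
$\left(243198 - 332034\right) - 257162 = -88836 - 257162 = -345998$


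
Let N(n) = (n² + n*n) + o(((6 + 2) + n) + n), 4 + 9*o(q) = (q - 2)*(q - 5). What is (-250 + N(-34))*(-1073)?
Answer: -8077544/3 ≈ -2.6925e+6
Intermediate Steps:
o(q) = -4/9 + (-5 + q)*(-2 + q)/9 (o(q) = -4/9 + ((q - 2)*(q - 5))/9 = -4/9 + ((-2 + q)*(-5 + q))/9 = -4/9 + ((-5 + q)*(-2 + q))/9 = -4/9 + (-5 + q)*(-2 + q)/9)
N(n) = -50/9 + 2*n² - 14*n/9 + (8 + 2*n)²/9 (N(n) = (n² + n*n) + (⅔ - 7*(((6 + 2) + n) + n)/9 + (((6 + 2) + n) + n)²/9) = (n² + n²) + (⅔ - 7*((8 + n) + n)/9 + ((8 + n) + n)²/9) = 2*n² + (⅔ - 7*(8 + 2*n)/9 + (8 + 2*n)²/9) = 2*n² + (⅔ + (-56/9 - 14*n/9) + (8 + 2*n)²/9) = 2*n² + (-50/9 - 14*n/9 + (8 + 2*n)²/9) = -50/9 + 2*n² - 14*n/9 + (8 + 2*n)²/9)
(-250 + N(-34))*(-1073) = (-250 + (14/9 + 2*(-34) + (22/9)*(-34)²))*(-1073) = (-250 + (14/9 - 68 + (22/9)*1156))*(-1073) = (-250 + (14/9 - 68 + 25432/9))*(-1073) = (-250 + 8278/3)*(-1073) = (7528/3)*(-1073) = -8077544/3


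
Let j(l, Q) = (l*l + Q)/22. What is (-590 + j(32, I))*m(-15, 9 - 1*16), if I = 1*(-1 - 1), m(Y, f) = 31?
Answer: -185349/11 ≈ -16850.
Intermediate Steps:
I = -2 (I = 1*(-2) = -2)
j(l, Q) = Q/22 + l**2/22 (j(l, Q) = (l**2 + Q)*(1/22) = (Q + l**2)*(1/22) = Q/22 + l**2/22)
(-590 + j(32, I))*m(-15, 9 - 1*16) = (-590 + ((1/22)*(-2) + (1/22)*32**2))*31 = (-590 + (-1/11 + (1/22)*1024))*31 = (-590 + (-1/11 + 512/11))*31 = (-590 + 511/11)*31 = -5979/11*31 = -185349/11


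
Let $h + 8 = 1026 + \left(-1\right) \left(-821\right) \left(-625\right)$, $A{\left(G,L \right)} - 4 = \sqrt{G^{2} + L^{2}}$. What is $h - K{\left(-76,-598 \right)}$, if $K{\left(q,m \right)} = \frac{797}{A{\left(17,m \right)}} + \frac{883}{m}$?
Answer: $- \frac{648496624603}{1266334} - \frac{797 \sqrt{357893}}{357877} \approx -5.1211 \cdot 10^{5}$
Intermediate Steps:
$A{\left(G,L \right)} = 4 + \sqrt{G^{2} + L^{2}}$
$K{\left(q,m \right)} = \frac{797}{4 + \sqrt{289 + m^{2}}} + \frac{883}{m}$ ($K{\left(q,m \right)} = \frac{797}{4 + \sqrt{17^{2} + m^{2}}} + \frac{883}{m} = \frac{797}{4 + \sqrt{289 + m^{2}}} + \frac{883}{m}$)
$h = -512107$ ($h = -8 + \left(1026 + \left(-1\right) \left(-821\right) \left(-625\right)\right) = -8 + \left(1026 + 821 \left(-625\right)\right) = -8 + \left(1026 - 513125\right) = -8 - 512099 = -512107$)
$h - K{\left(-76,-598 \right)} = -512107 - \frac{3532 + 797 \left(-598\right) + 883 \sqrt{289 + \left(-598\right)^{2}}}{\left(-598\right) \left(4 + \sqrt{289 + \left(-598\right)^{2}}\right)} = -512107 - - \frac{3532 - 476606 + 883 \sqrt{289 + 357604}}{598 \left(4 + \sqrt{289 + 357604}\right)} = -512107 - - \frac{3532 - 476606 + 883 \sqrt{357893}}{598 \left(4 + \sqrt{357893}\right)} = -512107 - - \frac{-473074 + 883 \sqrt{357893}}{598 \left(4 + \sqrt{357893}\right)} = -512107 + \frac{-473074 + 883 \sqrt{357893}}{598 \left(4 + \sqrt{357893}\right)}$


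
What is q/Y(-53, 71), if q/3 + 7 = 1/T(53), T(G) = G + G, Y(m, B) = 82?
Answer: -2223/8692 ≈ -0.25575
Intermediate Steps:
T(G) = 2*G
q = -2223/106 (q = -21 + 3/((2*53)) = -21 + 3/106 = -2223/106 ≈ -20.972)
q/Y(-53, 71) = -2223/106/82 = -2223/106*1/82 = -2223/8692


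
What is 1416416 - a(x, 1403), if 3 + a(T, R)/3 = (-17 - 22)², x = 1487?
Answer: 1411862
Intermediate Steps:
a(T, R) = 4554 (a(T, R) = -9 + 3*(-17 - 22)² = -9 + 3*(-39)² = -9 + 3*1521 = -9 + 4563 = 4554)
1416416 - a(x, 1403) = 1416416 - 1*4554 = 1416416 - 4554 = 1411862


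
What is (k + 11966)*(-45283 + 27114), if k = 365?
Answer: -224041939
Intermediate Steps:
(k + 11966)*(-45283 + 27114) = (365 + 11966)*(-45283 + 27114) = 12331*(-18169) = -224041939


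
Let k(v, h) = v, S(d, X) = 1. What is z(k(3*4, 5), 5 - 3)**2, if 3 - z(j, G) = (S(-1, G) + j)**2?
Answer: 27556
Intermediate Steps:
z(j, G) = 3 - (1 + j)**2
z(k(3*4, 5), 5 - 3)**2 = (3 - (1 + 3*4)**2)**2 = (3 - (1 + 12)**2)**2 = (3 - 1*13**2)**2 = (3 - 1*169)**2 = (3 - 169)**2 = (-166)**2 = 27556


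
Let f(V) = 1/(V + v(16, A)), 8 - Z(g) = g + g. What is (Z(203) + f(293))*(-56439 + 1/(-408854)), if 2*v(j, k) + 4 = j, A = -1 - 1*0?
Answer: 2745985073243907/122247346 ≈ 2.2463e+7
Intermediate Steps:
A = -1 (A = -1 + 0 = -1)
v(j, k) = -2 + j/2
Z(g) = 8 - 2*g (Z(g) = 8 - (g + g) = 8 - 2*g)
f(V) = 1/(6 + V) (f(V) = 1/(V + (-2 + (½)*16)) = 1/(V + (-2 + 8)) = 1/(V + 6) = 1/(6 + V))
(Z(203) + f(293))*(-56439 + 1/(-408854)) = ((8 - 2*203) + 1/(6 + 293))*(-56439 + 1/(-408854)) = ((8 - 406) + 1/299)*(-56439 - 1/408854) = (-398 + 1/299)*(-23075310907/408854) = -119001/299*(-23075310907/408854) = 2745985073243907/122247346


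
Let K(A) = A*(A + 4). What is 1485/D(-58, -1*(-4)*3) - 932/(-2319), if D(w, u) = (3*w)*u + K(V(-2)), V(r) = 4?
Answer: -1527523/4767864 ≈ -0.32038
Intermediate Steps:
K(A) = A*(4 + A)
D(w, u) = 32 + 3*u*w (D(w, u) = (3*w)*u + 4*(4 + 4) = 3*u*w + 4*8 = 3*u*w + 32 = 32 + 3*u*w)
1485/D(-58, -1*(-4)*3) - 932/(-2319) = 1485/(32 + 3*(-1*(-4)*3)*(-58)) - 932/(-2319) = 1485/(32 + 3*(4*3)*(-58)) - 932*(-1/2319) = 1485/(32 + 3*12*(-58)) + 932/2319 = 1485/(32 - 2088) + 932/2319 = 1485/(-2056) + 932/2319 = 1485*(-1/2056) + 932/2319 = -1485/2056 + 932/2319 = -1527523/4767864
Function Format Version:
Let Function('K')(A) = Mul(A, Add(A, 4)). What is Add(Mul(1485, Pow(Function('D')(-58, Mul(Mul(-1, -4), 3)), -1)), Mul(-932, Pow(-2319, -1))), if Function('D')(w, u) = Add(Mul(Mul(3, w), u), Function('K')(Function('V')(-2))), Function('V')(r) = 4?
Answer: Rational(-1527523, 4767864) ≈ -0.32038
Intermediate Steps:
Function('K')(A) = Mul(A, Add(4, A))
Function('D')(w, u) = Add(32, Mul(3, u, w)) (Function('D')(w, u) = Add(Mul(Mul(3, w), u), Mul(4, Add(4, 4))) = Add(Mul(3, u, w), Mul(4, 8)) = Add(Mul(3, u, w), 32) = Add(32, Mul(3, u, w)))
Add(Mul(1485, Pow(Function('D')(-58, Mul(Mul(-1, -4), 3)), -1)), Mul(-932, Pow(-2319, -1))) = Add(Mul(1485, Pow(Add(32, Mul(3, Mul(Mul(-1, -4), 3), -58)), -1)), Mul(-932, Pow(-2319, -1))) = Add(Mul(1485, Pow(Add(32, Mul(3, Mul(4, 3), -58)), -1)), Mul(-932, Rational(-1, 2319))) = Add(Mul(1485, Pow(Add(32, Mul(3, 12, -58)), -1)), Rational(932, 2319)) = Add(Mul(1485, Pow(Add(32, -2088), -1)), Rational(932, 2319)) = Add(Mul(1485, Pow(-2056, -1)), Rational(932, 2319)) = Add(Mul(1485, Rational(-1, 2056)), Rational(932, 2319)) = Add(Rational(-1485, 2056), Rational(932, 2319)) = Rational(-1527523, 4767864)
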